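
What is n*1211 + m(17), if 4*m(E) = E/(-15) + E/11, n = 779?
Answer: 155655902/165 ≈ 9.4337e+5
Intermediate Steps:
m(E) = E/165 (m(E) = (E/(-15) + E/11)/4 = (E*(-1/15) + E*(1/11))/4 = (-E/15 + E/11)/4 = (4*E/165)/4 = E/165)
n*1211 + m(17) = 779*1211 + (1/165)*17 = 943369 + 17/165 = 155655902/165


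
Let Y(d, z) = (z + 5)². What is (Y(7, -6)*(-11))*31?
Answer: -341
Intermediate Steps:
Y(d, z) = (5 + z)²
(Y(7, -6)*(-11))*31 = ((5 - 6)²*(-11))*31 = ((-1)²*(-11))*31 = (1*(-11))*31 = -11*31 = -341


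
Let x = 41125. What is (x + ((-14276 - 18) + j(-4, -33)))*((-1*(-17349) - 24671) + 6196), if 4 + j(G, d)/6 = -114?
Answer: -29414498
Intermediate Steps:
j(G, d) = -708 (j(G, d) = -24 + 6*(-114) = -24 - 684 = -708)
(x + ((-14276 - 18) + j(-4, -33)))*((-1*(-17349) - 24671) + 6196) = (41125 + ((-14276 - 18) - 708))*((-1*(-17349) - 24671) + 6196) = (41125 + (-14294 - 708))*((17349 - 24671) + 6196) = (41125 - 15002)*(-7322 + 6196) = 26123*(-1126) = -29414498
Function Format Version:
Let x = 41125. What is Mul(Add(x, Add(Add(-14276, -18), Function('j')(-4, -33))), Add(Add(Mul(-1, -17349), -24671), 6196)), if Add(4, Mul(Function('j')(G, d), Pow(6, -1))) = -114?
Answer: -29414498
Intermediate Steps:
Function('j')(G, d) = -708 (Function('j')(G, d) = Add(-24, Mul(6, -114)) = Add(-24, -684) = -708)
Mul(Add(x, Add(Add(-14276, -18), Function('j')(-4, -33))), Add(Add(Mul(-1, -17349), -24671), 6196)) = Mul(Add(41125, Add(Add(-14276, -18), -708)), Add(Add(Mul(-1, -17349), -24671), 6196)) = Mul(Add(41125, Add(-14294, -708)), Add(Add(17349, -24671), 6196)) = Mul(Add(41125, -15002), Add(-7322, 6196)) = Mul(26123, -1126) = -29414498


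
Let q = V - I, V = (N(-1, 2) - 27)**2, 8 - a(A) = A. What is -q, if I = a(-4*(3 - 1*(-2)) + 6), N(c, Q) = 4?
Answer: -507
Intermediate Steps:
a(A) = 8 - A
I = 22 (I = 8 - (-4*(3 - 1*(-2)) + 6) = 8 - (-4*(3 + 2) + 6) = 8 - (-4*5 + 6) = 8 - (-20 + 6) = 8 - 1*(-14) = 8 + 14 = 22)
V = 529 (V = (4 - 27)**2 = (-23)**2 = 529)
q = 507 (q = 529 - 1*22 = 529 - 22 = 507)
-q = -1*507 = -507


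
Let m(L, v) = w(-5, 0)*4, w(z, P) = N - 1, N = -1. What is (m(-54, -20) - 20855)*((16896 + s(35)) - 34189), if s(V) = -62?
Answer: 362077365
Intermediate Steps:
w(z, P) = -2 (w(z, P) = -1 - 1 = -2)
m(L, v) = -8 (m(L, v) = -2*4 = -8)
(m(-54, -20) - 20855)*((16896 + s(35)) - 34189) = (-8 - 20855)*((16896 - 62) - 34189) = -20863*(16834 - 34189) = -20863*(-17355) = 362077365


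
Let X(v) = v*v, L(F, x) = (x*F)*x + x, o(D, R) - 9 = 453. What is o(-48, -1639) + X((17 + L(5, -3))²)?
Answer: 12117823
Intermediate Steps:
o(D, R) = 462 (o(D, R) = 9 + 453 = 462)
L(F, x) = x + F*x² (L(F, x) = (F*x)*x + x = F*x² + x = x + F*x²)
X(v) = v²
o(-48, -1639) + X((17 + L(5, -3))²) = 462 + ((17 - 3*(1 + 5*(-3)))²)² = 462 + ((17 - 3*(1 - 15))²)² = 462 + ((17 - 3*(-14))²)² = 462 + ((17 + 42)²)² = 462 + (59²)² = 462 + 3481² = 462 + 12117361 = 12117823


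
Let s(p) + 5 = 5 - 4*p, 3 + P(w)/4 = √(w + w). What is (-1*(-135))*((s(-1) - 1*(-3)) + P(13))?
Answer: -675 + 540*√26 ≈ 2078.5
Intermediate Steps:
P(w) = -12 + 4*√2*√w (P(w) = -12 + 4*√(w + w) = -12 + 4*√(2*w) = -12 + 4*(√2*√w) = -12 + 4*√2*√w)
s(p) = -4*p (s(p) = -5 + (5 - 4*p) = -4*p)
(-1*(-135))*((s(-1) - 1*(-3)) + P(13)) = (-1*(-135))*((-4*(-1) - 1*(-3)) + (-12 + 4*√2*√13)) = 135*((4 + 3) + (-12 + 4*√26)) = 135*(7 + (-12 + 4*√26)) = 135*(-5 + 4*√26) = -675 + 540*√26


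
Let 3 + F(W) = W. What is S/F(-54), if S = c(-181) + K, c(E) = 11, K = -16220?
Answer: 5403/19 ≈ 284.37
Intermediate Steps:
F(W) = -3 + W
S = -16209 (S = 11 - 16220 = -16209)
S/F(-54) = -16209/(-3 - 54) = -16209/(-57) = -16209*(-1/57) = 5403/19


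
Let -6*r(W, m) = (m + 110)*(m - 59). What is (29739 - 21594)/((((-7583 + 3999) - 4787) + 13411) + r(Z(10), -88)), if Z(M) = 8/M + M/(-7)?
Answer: 8145/5579 ≈ 1.4599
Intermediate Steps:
Z(M) = 8/M - M/7 (Z(M) = 8/M + M*(-1/7) = 8/M - M/7)
r(W, m) = -(-59 + m)*(110 + m)/6 (r(W, m) = -(m + 110)*(m - 59)/6 = -(110 + m)*(-59 + m)/6 = -(-59 + m)*(110 + m)/6)
(29739 - 21594)/((((-7583 + 3999) - 4787) + 13411) + r(Z(10), -88)) = (29739 - 21594)/((((-7583 + 3999) - 4787) + 13411) + (3245/3 - 17/2*(-88) - 1/6*(-88)**2)) = 8145/(((-3584 - 4787) + 13411) + (3245/3 + 748 - 1/6*7744)) = 8145/((-8371 + 13411) + (3245/3 + 748 - 3872/3)) = 8145/(5040 + 539) = 8145/5579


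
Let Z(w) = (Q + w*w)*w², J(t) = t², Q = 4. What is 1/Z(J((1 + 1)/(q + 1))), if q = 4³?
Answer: 318644812890625/1142440256 ≈ 2.7892e+5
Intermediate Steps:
q = 64
Z(w) = w²*(4 + w²) (Z(w) = (4 + w*w)*w² = (4 + w²)*w² = w²*(4 + w²))
1/Z(J((1 + 1)/(q + 1))) = 1/((((1 + 1)/(64 + 1))²)²*(4 + (((1 + 1)/(64 + 1))²)²)) = 1/(((2/65)²)²*(4 + ((2/65)²)²)) = 1/((4/4225)²*(4 + (4/4225)²)) = 1/(16*(4 + 16/17850625)/17850625) = 1/((16/17850625)*(71402516/17850625)) = 1/(1142440256/318644812890625) = 318644812890625/1142440256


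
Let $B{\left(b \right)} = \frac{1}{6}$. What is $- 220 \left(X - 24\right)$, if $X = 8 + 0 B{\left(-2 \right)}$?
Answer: $3520$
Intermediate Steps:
$B{\left(b \right)} = \frac{1}{6}$
$X = 8$ ($X = 8 + 0 \cdot \frac{1}{6} = 8 + 0 = 8$)
$- 220 \left(X - 24\right) = - 220 \left(8 - 24\right) = \left(-220\right) \left(-16\right) = 3520$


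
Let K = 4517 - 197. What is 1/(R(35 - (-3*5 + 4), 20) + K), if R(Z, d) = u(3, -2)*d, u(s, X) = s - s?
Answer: 1/4320 ≈ 0.00023148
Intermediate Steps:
u(s, X) = 0
R(Z, d) = 0 (R(Z, d) = 0*d = 0)
K = 4320
1/(R(35 - (-3*5 + 4), 20) + K) = 1/(0 + 4320) = 1/4320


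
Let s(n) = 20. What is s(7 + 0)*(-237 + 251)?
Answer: 280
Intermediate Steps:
s(7 + 0)*(-237 + 251) = 20*(-237 + 251) = 20*14 = 280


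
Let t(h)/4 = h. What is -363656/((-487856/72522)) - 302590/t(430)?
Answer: 282587772475/5244452 ≈ 53883.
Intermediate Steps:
t(h) = 4*h
-363656/((-487856/72522)) - 302590/t(430) = -363656/((-487856/72522)) - 302590/(4*430) = -363656/((-487856*1/72522)) - 302590/1720 = -363656/(-243928/36261) - 302590*1/1720 = -363656*(-36261/243928) - 30259/172 = 1648316277/30491 - 30259/172 = 282587772475/5244452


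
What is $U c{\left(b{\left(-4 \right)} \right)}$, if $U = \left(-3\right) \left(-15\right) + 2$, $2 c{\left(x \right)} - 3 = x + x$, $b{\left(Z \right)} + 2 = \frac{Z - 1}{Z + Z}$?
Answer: $\frac{47}{8} \approx 5.875$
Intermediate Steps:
$b{\left(Z \right)} = -2 + \frac{-1 + Z}{2 Z}$ ($b{\left(Z \right)} = -2 + \frac{Z - 1}{Z + Z} = -2 + \frac{-1 + Z}{2 Z}$)
$c{\left(x \right)} = \frac{3}{2} + x$ ($c{\left(x \right)} = \frac{3}{2} + \frac{x + x}{2} = \frac{3}{2} + \frac{2 x}{2} = \frac{3}{2} + x$)
$U = 47$ ($U = 45 + 2 = 47$)
$U c{\left(b{\left(-4 \right)} \right)} = 47 \left(\frac{3}{2} + \frac{-1 - -12}{2 \left(-4\right)}\right) = 47 \left(\frac{3}{2} + \frac{1}{2} \left(- \frac{1}{4}\right) \left(-1 + 12\right)\right) = 47 \left(\frac{3}{2} + \frac{1}{2} \left(- \frac{1}{4}\right) 11\right) = 47 \left(\frac{3}{2} - \frac{11}{8}\right) = 47 \cdot \frac{1}{8} = \frac{47}{8}$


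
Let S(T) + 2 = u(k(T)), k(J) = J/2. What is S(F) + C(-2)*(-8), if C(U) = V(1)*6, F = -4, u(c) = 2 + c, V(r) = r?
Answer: -50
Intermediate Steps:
k(J) = J/2 (k(J) = J*(½) = J/2)
S(T) = T/2 (S(T) = -2 + (2 + T/2) = T/2)
C(U) = 6 (C(U) = 1*6 = 6)
S(F) + C(-2)*(-8) = (½)*(-4) + 6*(-8) = -2 - 48 = -50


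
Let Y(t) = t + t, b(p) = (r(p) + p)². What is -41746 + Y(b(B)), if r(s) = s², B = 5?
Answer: -39946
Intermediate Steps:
b(p) = (p + p²)² (b(p) = (p² + p)² = (p + p²)²)
Y(t) = 2*t
-41746 + Y(b(B)) = -41746 + 2*(5²*(1 + 5)²) = -41746 + 2*(25*6²) = -41746 + 2*(25*36) = -41746 + 2*900 = -41746 + 1800 = -39946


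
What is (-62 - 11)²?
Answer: 5329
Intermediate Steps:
(-62 - 11)² = (-73)² = 5329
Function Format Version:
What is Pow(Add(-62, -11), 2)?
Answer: 5329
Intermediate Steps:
Pow(Add(-62, -11), 2) = Pow(-73, 2) = 5329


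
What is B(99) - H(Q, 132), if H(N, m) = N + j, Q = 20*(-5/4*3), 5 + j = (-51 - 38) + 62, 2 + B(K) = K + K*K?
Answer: 10005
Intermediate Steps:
B(K) = -2 + K + K**2 (B(K) = -2 + (K + K*K) = -2 + (K + K**2) = -2 + K + K**2)
j = -32 (j = -5 + ((-51 - 38) + 62) = -5 + (-89 + 62) = -5 - 27 = -32)
Q = -75 (Q = 20*(-5*1/4*3) = 20*(-5/4*3) = 20*(-15/4) = -75)
H(N, m) = -32 + N (H(N, m) = N - 32 = -32 + N)
B(99) - H(Q, 132) = (-2 + 99 + 99**2) - (-32 - 75) = (-2 + 99 + 9801) - 1*(-107) = 9898 + 107 = 10005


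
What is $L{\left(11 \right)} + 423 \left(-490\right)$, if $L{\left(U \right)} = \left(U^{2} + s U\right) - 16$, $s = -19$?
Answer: $-207374$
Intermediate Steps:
$L{\left(U \right)} = -16 + U^{2} - 19 U$ ($L{\left(U \right)} = \left(U^{2} - 19 U\right) - 16 = -16 + U^{2} - 19 U$)
$L{\left(11 \right)} + 423 \left(-490\right) = \left(-16 + 11^{2} - 209\right) + 423 \left(-490\right) = \left(-16 + 121 - 209\right) - 207270 = -104 - 207270 = -207374$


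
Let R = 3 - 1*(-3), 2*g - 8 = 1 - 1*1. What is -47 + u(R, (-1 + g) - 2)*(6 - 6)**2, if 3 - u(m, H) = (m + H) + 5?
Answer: -47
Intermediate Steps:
g = 4 (g = 4 + (1 - 1*1)/2 = 4 + (1 - 1)/2 = 4 + (1/2)*0 = 4 + 0 = 4)
R = 6 (R = 3 + 3 = 6)
u(m, H) = -2 - H - m (u(m, H) = 3 - ((m + H) + 5) = 3 - ((H + m) + 5) = 3 - (5 + H + m) = 3 + (-5 - H - m) = -2 - H - m)
-47 + u(R, (-1 + g) - 2)*(6 - 6)**2 = -47 + (-2 - ((-1 + 4) - 2) - 1*6)*(6 - 6)**2 = -47 + (-2 - (3 - 2) - 6)*0**2 = -47 + (-2 - 1*1 - 6)*0 = -47 + (-2 - 1 - 6)*0 = -47 - 9*0 = -47 + 0 = -47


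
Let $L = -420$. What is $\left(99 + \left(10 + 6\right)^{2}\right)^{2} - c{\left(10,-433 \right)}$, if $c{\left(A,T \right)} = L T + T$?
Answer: $-55402$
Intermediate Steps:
$c{\left(A,T \right)} = - 419 T$ ($c{\left(A,T \right)} = - 420 T + T = - 419 T$)
$\left(99 + \left(10 + 6\right)^{2}\right)^{2} - c{\left(10,-433 \right)} = \left(99 + \left(10 + 6\right)^{2}\right)^{2} - \left(-419\right) \left(-433\right) = \left(99 + 16^{2}\right)^{2} - 181427 = \left(99 + 256\right)^{2} - 181427 = 355^{2} - 181427 = 126025 - 181427 = -55402$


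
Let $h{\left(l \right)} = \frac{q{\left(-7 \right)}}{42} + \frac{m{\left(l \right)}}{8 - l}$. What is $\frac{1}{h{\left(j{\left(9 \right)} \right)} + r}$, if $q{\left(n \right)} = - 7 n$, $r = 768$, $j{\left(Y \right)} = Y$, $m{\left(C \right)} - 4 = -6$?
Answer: $\frac{6}{4627} \approx 0.0012967$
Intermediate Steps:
$m{\left(C \right)} = -2$ ($m{\left(C \right)} = 4 - 6 = -2$)
$h{\left(l \right)} = \frac{7}{6} - \frac{2}{8 - l}$ ($h{\left(l \right)} = \frac{\left(-7\right) \left(-7\right)}{42} - \frac{2}{8 - l} = 49 \cdot \frac{1}{42} - \frac{2}{8 - l} = \frac{7}{6} - \frac{2}{8 - l}$)
$\frac{1}{h{\left(j{\left(9 \right)} \right)} + r} = \frac{1}{\frac{-44 + 7 \cdot 9}{6 \left(-8 + 9\right)} + 768} = \frac{1}{\frac{-44 + 63}{6 \cdot 1} + 768} = \frac{1}{\frac{1}{6} \cdot 1 \cdot 19 + 768} = \frac{1}{\frac{19}{6} + 768} = \frac{1}{\frac{4627}{6}} = \frac{6}{4627}$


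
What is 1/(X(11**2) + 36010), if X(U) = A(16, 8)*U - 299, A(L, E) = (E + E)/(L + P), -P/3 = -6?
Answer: 17/608055 ≈ 2.7958e-5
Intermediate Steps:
P = 18 (P = -3*(-6) = 18)
A(L, E) = 2*E/(18 + L) (A(L, E) = (E + E)/(L + 18) = (2*E)/(18 + L) = 2*E/(18 + L))
X(U) = -299 + 8*U/17 (X(U) = (2*8/(18 + 16))*U - 299 = (2*8/34)*U - 299 = (2*8*(1/34))*U - 299 = 8*U/17 - 299 = -299 + 8*U/17)
1/(X(11**2) + 36010) = 1/((-299 + (8/17)*11**2) + 36010) = 1/((-299 + (8/17)*121) + 36010) = 1/((-299 + 968/17) + 36010) = 1/(-4115/17 + 36010) = 1/(608055/17) = 17/608055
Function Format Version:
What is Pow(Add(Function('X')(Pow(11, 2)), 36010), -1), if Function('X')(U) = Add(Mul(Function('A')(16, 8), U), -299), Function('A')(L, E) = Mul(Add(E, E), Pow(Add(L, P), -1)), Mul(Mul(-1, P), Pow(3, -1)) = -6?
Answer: Rational(17, 608055) ≈ 2.7958e-5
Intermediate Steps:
P = 18 (P = Mul(-3, -6) = 18)
Function('A')(L, E) = Mul(2, E, Pow(Add(18, L), -1)) (Function('A')(L, E) = Mul(Add(E, E), Pow(Add(L, 18), -1)) = Mul(Mul(2, E), Pow(Add(18, L), -1)) = Mul(2, E, Pow(Add(18, L), -1)))
Function('X')(U) = Add(-299, Mul(Rational(8, 17), U)) (Function('X')(U) = Add(Mul(Mul(2, 8, Pow(Add(18, 16), -1)), U), -299) = Add(Mul(Mul(2, 8, Pow(34, -1)), U), -299) = Add(Mul(Mul(2, 8, Rational(1, 34)), U), -299) = Add(Mul(Rational(8, 17), U), -299) = Add(-299, Mul(Rational(8, 17), U)))
Pow(Add(Function('X')(Pow(11, 2)), 36010), -1) = Pow(Add(Add(-299, Mul(Rational(8, 17), Pow(11, 2))), 36010), -1) = Pow(Add(Add(-299, Mul(Rational(8, 17), 121)), 36010), -1) = Pow(Add(Add(-299, Rational(968, 17)), 36010), -1) = Pow(Add(Rational(-4115, 17), 36010), -1) = Pow(Rational(608055, 17), -1) = Rational(17, 608055)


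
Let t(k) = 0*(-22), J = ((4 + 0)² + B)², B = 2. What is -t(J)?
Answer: 0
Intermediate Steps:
J = 324 (J = ((4 + 0)² + 2)² = (4² + 2)² = (16 + 2)² = 18² = 324)
t(k) = 0
-t(J) = -1*0 = 0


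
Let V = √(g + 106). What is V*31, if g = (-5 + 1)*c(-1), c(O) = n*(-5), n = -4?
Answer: 31*√26 ≈ 158.07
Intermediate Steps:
c(O) = 20 (c(O) = -4*(-5) = 20)
g = -80 (g = (-5 + 1)*20 = -4*20 = -80)
V = √26 (V = √(-80 + 106) = √26 ≈ 5.0990)
V*31 = √26*31 = 31*√26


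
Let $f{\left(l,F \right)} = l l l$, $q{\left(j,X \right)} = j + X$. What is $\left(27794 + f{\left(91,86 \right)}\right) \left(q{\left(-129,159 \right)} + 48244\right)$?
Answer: $37719614010$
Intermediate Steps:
$q{\left(j,X \right)} = X + j$
$f{\left(l,F \right)} = l^{3}$ ($f{\left(l,F \right)} = l^{2} l = l^{3}$)
$\left(27794 + f{\left(91,86 \right)}\right) \left(q{\left(-129,159 \right)} + 48244\right) = \left(27794 + 91^{3}\right) \left(\left(159 - 129\right) + 48244\right) = \left(27794 + 753571\right) \left(30 + 48244\right) = 781365 \cdot 48274 = 37719614010$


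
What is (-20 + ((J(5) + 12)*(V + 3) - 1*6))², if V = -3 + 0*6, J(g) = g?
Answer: 676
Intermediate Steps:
V = -3 (V = -3 + 0 = -3)
(-20 + ((J(5) + 12)*(V + 3) - 1*6))² = (-20 + ((5 + 12)*(-3 + 3) - 1*6))² = (-20 + (17*0 - 6))² = (-20 + (0 - 6))² = (-20 - 6)² = (-26)² = 676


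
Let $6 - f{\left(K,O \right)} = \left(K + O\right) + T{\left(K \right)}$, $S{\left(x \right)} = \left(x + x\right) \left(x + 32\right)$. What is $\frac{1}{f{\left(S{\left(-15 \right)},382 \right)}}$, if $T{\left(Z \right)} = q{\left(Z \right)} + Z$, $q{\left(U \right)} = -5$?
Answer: $\frac{1}{649} \approx 0.0015408$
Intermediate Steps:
$S{\left(x \right)} = 2 x \left(32 + x\right)$
$T{\left(Z \right)} = -5 + Z$
$f{\left(K,O \right)} = 11 - O - 2 K$ ($f{\left(K,O \right)} = 6 - \left(\left(K + O\right) + \left(-5 + K\right)\right) = 6 - \left(-5 + O + 2 K\right) = 11 - O - 2 K$)
$\frac{1}{f{\left(S{\left(-15 \right)},382 \right)}} = \frac{1}{11 - 382 - 2 \cdot 2 \left(-15\right) \left(32 - 15\right)} = \frac{1}{11 - 382 - 2 \cdot 2 \left(-15\right) 17} = \frac{1}{11 - 382 - -1020} = \frac{1}{11 - 382 + 1020} = \frac{1}{649}$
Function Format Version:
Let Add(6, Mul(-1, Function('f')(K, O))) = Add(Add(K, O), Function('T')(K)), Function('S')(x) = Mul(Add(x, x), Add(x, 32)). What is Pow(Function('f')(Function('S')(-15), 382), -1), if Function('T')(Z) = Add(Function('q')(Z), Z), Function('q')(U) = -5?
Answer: Rational(1, 649) ≈ 0.0015408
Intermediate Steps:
Function('S')(x) = Mul(2, x, Add(32, x)) (Function('S')(x) = Mul(Mul(2, x), Add(32, x)) = Mul(2, x, Add(32, x)))
Function('T')(Z) = Add(-5, Z)
Function('f')(K, O) = Add(11, Mul(-1, O), Mul(-2, K)) (Function('f')(K, O) = Add(6, Mul(-1, Add(Add(K, O), Add(-5, K)))) = Add(6, Mul(-1, Add(-5, O, Mul(2, K)))) = Add(6, Add(5, Mul(-1, O), Mul(-2, K))) = Add(11, Mul(-1, O), Mul(-2, K)))
Pow(Function('f')(Function('S')(-15), 382), -1) = Pow(Add(11, Mul(-1, 382), Mul(-2, Mul(2, -15, Add(32, -15)))), -1) = Pow(Add(11, -382, Mul(-2, Mul(2, -15, 17))), -1) = Pow(Add(11, -382, Mul(-2, -510)), -1) = Pow(Add(11, -382, 1020), -1) = Pow(649, -1) = Rational(1, 649)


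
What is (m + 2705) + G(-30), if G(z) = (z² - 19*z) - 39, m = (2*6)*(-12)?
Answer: 3992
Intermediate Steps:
m = -144 (m = 12*(-12) = -144)
G(z) = -39 + z² - 19*z
(m + 2705) + G(-30) = (-144 + 2705) + (-39 + (-30)² - 19*(-30)) = 2561 + (-39 + 900 + 570) = 2561 + 1431 = 3992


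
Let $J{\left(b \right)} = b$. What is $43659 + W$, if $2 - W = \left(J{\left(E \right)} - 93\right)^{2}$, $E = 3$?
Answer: $35561$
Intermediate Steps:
$W = -8098$ ($W = 2 - \left(3 - 93\right)^{2} = 2 - \left(-90\right)^{2} = 2 - 8100 = -8098$)
$43659 + W = 43659 - 8098 = 35561$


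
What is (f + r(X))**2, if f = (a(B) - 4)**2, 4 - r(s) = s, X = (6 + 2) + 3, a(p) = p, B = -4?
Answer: 3249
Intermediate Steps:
X = 11 (X = 8 + 3 = 11)
r(s) = 4 - s
f = 64 (f = (-4 - 4)**2 = (-8)**2 = 64)
(f + r(X))**2 = (64 + (4 - 1*11))**2 = (64 + (4 - 11))**2 = (64 - 7)**2 = 57**2 = 3249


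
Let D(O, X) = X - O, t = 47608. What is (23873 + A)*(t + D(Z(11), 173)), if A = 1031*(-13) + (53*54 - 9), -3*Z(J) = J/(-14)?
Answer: 8912158831/14 ≈ 6.3658e+8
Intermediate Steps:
Z(J) = J/42 (Z(J) = -J/(3*(-14)) = -J*(-1)/(3*14) = -(-1)*J/42 = J/42)
A = -10550 (A = -13403 + (2862 - 9) = -13403 + 2853 = -10550)
(23873 + A)*(t + D(Z(11), 173)) = (23873 - 10550)*(47608 + (173 - 11/42)) = 13323*(47608 + (173 - 1*11/42)) = 13323*(47608 + (173 - 11/42)) = 13323*(47608 + 7255/42) = 13323*(2006791/42) = 8912158831/14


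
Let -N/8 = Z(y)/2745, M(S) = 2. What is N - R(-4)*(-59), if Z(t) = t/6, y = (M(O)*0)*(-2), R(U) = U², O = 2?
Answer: 944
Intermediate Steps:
y = 0 (y = (2*0)*(-2) = 0*(-2) = 0)
Z(t) = t/6 (Z(t) = t*(⅙) = t/6)
N = 0 (N = -8*(⅙)*0/2745 = -0/2745 = -8*0 = 0)
N - R(-4)*(-59) = 0 - (-4)²*(-59) = 0 - 16*(-59) = 0 - 1*(-944) = 0 + 944 = 944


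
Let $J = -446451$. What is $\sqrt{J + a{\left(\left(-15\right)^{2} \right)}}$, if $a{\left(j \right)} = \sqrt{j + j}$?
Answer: $\sqrt{-446451 + 15 \sqrt{2}} \approx 668.15 i$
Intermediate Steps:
$a{\left(j \right)} = \sqrt{2} \sqrt{j}$ ($a{\left(j \right)} = \sqrt{2 j} = \sqrt{2} \sqrt{j}$)
$\sqrt{J + a{\left(\left(-15\right)^{2} \right)}} = \sqrt{-446451 + \sqrt{2} \sqrt{\left(-15\right)^{2}}} = \sqrt{-446451 + \sqrt{2} \sqrt{225}} = \sqrt{-446451 + \sqrt{2} \cdot 15} = \sqrt{-446451 + 15 \sqrt{2}}$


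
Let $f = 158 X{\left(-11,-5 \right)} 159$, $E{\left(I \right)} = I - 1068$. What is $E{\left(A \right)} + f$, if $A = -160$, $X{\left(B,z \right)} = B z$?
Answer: $1380482$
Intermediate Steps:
$E{\left(I \right)} = -1068 + I$ ($E{\left(I \right)} = I - 1068 = -1068 + I$)
$f = 1381710$ ($f = 158 \left(\left(-11\right) \left(-5\right)\right) 159 = 158 \cdot 55 \cdot 159 = 8690 \cdot 159 = 1381710$)
$E{\left(A \right)} + f = \left(-1068 - 160\right) + 1381710 = -1228 + 1381710 = 1380482$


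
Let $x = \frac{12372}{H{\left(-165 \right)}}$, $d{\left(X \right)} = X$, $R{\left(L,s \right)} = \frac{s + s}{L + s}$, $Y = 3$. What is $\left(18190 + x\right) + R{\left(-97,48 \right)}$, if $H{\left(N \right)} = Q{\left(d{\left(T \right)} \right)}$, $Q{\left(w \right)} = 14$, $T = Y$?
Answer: $\frac{934516}{49} \approx 19072.0$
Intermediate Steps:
$R{\left(L,s \right)} = \frac{2 s}{L + s}$
$T = 3$
$H{\left(N \right)} = 14$
$x = \frac{6186}{7}$ ($x = \frac{12372}{14} = 12372 \cdot \frac{1}{14} = \frac{6186}{7} \approx 883.71$)
$\left(18190 + x\right) + R{\left(-97,48 \right)} = \left(18190 + \frac{6186}{7}\right) + 2 \cdot 48 \frac{1}{-97 + 48} = \frac{133516}{7} + 2 \cdot 48 \frac{1}{-49} = \frac{133516}{7} + 2 \cdot 48 \left(- \frac{1}{49}\right) = \frac{133516}{7} - \frac{96}{49} = \frac{934516}{49}$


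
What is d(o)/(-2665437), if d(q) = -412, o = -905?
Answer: 412/2665437 ≈ 0.00015457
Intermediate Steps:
d(o)/(-2665437) = -412/(-2665437) = -412*(-1/2665437) = 412/2665437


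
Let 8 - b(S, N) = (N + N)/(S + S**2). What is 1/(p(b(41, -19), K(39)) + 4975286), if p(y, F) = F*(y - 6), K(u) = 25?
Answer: 861/4283764771 ≈ 2.0099e-7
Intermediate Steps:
b(S, N) = 8 - 2*N/(S + S**2) (b(S, N) = 8 - (N + N)/(S + S**2) = 8 - 2*N/(S + S**2))
p(y, F) = F*(-6 + y)
1/(p(b(41, -19), K(39)) + 4975286) = 1/(25*(-6 + 2*(-1*(-19) + 4*41 + 4*41**2)/(41*(1 + 41))) + 4975286) = 1/(25*(-6 + 2*(1/41)*(19 + 164 + 4*1681)/42) + 4975286) = 1/(25*(-6 + 2*(1/41)*(1/42)*(19 + 164 + 6724)) + 4975286) = 1/(25*(-6 + 2*(1/41)*(1/42)*6907) + 4975286) = 1/(25*(-6 + 6907/861) + 4975286) = 1/(25*(1741/861) + 4975286) = 1/(43525/861 + 4975286) = 1/(4283764771/861) = 861/4283764771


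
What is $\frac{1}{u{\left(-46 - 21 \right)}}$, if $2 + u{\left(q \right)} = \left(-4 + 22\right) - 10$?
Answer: $\frac{1}{6} \approx 0.16667$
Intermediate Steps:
$u{\left(q \right)} = 6$ ($u{\left(q \right)} = -2 + \left(\left(-4 + 22\right) - 10\right) = -2 + \left(18 - 10\right) = -2 + 8 = 6$)
$\frac{1}{u{\left(-46 - 21 \right)}} = \frac{1}{6}$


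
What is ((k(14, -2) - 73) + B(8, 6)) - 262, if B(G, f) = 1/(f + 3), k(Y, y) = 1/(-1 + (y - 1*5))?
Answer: -24121/72 ≈ -335.01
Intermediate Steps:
k(Y, y) = 1/(-6 + y) (k(Y, y) = 1/(-1 + (y - 5)) = 1/(-1 + (-5 + y)) = 1/(-6 + y))
B(G, f) = 1/(3 + f)
((k(14, -2) - 73) + B(8, 6)) - 262 = ((1/(-6 - 2) - 73) + 1/(3 + 6)) - 262 = ((1/(-8) - 73) + 1/9) - 262 = ((-1/8 - 73) + 1/9) - 262 = (-585/8 + 1/9) - 262 = -5257/72 - 262 = -24121/72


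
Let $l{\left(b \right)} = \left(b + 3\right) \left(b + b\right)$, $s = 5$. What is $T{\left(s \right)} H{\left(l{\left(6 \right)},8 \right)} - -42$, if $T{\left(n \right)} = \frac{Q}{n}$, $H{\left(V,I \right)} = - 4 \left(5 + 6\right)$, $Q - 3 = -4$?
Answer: $\frac{254}{5} \approx 50.8$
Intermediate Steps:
$Q = -1$ ($Q = 3 - 4 = -1$)
$l{\left(b \right)} = 2 b \left(3 + b\right)$ ($l{\left(b \right)} = \left(3 + b\right) 2 b = 2 b \left(3 + b\right)$)
$H{\left(V,I \right)} = -44$ ($H{\left(V,I \right)} = \left(-4\right) 11 = -44$)
$T{\left(n \right)} = - \frac{1}{n}$
$T{\left(s \right)} H{\left(l{\left(6 \right)},8 \right)} - -42 = - \frac{1}{5} \left(-44\right) - -42 = \left(-1\right) \frac{1}{5} \left(-44\right) + 42 = \left(- \frac{1}{5}\right) \left(-44\right) + 42 = \frac{44}{5} + 42 = \frac{254}{5}$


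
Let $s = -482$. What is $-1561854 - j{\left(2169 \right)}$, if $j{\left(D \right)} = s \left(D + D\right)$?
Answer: $529062$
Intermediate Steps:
$j{\left(D \right)} = - 964 D$ ($j{\left(D \right)} = - 482 \left(D + D\right) = - 482 \cdot 2 D = - 964 D$)
$-1561854 - j{\left(2169 \right)} = -1561854 - \left(-964\right) 2169 = -1561854 - -2090916 = -1561854 + 2090916 = 529062$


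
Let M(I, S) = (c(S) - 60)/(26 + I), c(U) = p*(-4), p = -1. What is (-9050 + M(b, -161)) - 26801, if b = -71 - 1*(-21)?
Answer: -107546/3 ≈ -35849.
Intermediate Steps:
b = -50 (b = -71 + 21 = -50)
c(U) = 4 (c(U) = -1*(-4) = 4)
M(I, S) = -56/(26 + I) (M(I, S) = (4 - 60)/(26 + I) = -56/(26 + I))
(-9050 + M(b, -161)) - 26801 = (-9050 - 56/(26 - 50)) - 26801 = (-9050 - 56/(-24)) - 26801 = (-9050 - 56*(-1/24)) - 26801 = (-9050 + 7/3) - 26801 = -27143/3 - 26801 = -107546/3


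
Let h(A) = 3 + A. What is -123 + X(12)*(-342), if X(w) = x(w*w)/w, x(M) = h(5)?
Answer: -351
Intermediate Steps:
x(M) = 8 (x(M) = 3 + 5 = 8)
X(w) = 8/w
-123 + X(12)*(-342) = -123 + (8/12)*(-342) = -123 + (8*(1/12))*(-342) = -123 + (⅔)*(-342) = -123 - 228 = -351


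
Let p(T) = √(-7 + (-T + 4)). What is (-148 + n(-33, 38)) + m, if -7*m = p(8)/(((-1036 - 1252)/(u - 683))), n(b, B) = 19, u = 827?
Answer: -129 + 9*I*√11/1001 ≈ -129.0 + 0.02982*I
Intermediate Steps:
p(T) = √(-3 - T) (p(T) = √(-7 + (4 - T)) = √(-3 - T))
m = 9*I*√11/1001 (m = -√(-3 - 1*8)/(7*((-1036 - 1252)/(827 - 683))) = -√(-3 - 8)/(7*((-2288/144))) = -√(-11)/(7*((-2288*1/144))) = -I*√11/(7*(-143/9)) = -I*√11*(-9)/(7*143) = -(-9)*I*√11/1001 = 9*I*√11/1001 ≈ 0.02982*I)
(-148 + n(-33, 38)) + m = (-148 + 19) + 9*I*√11/1001 = -129 + 9*I*√11/1001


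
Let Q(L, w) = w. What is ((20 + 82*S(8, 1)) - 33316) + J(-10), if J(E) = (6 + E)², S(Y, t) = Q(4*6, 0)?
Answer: -33280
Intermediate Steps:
S(Y, t) = 0
((20 + 82*S(8, 1)) - 33316) + J(-10) = ((20 + 82*0) - 33316) + (6 - 10)² = ((20 + 0) - 33316) + (-4)² = (20 - 33316) + 16 = -33296 + 16 = -33280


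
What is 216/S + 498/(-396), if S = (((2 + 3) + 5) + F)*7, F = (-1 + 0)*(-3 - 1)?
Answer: 3061/3234 ≈ 0.94651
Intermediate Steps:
F = 4 (F = -1*(-4) = 4)
S = 98 (S = (((2 + 3) + 5) + 4)*7 = ((5 + 5) + 4)*7 = (10 + 4)*7 = 14*7 = 98)
216/S + 498/(-396) = 216/98 + 498/(-396) = 216*(1/98) + 498*(-1/396) = 108/49 - 83/66 = 3061/3234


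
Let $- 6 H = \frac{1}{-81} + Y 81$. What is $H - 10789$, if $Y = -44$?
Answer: $- \frac{4954769}{486} \approx -10195.0$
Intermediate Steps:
$H = \frac{288685}{486}$ ($H = - \frac{\frac{1}{-81} - 3564}{6} = - \frac{- \frac{1}{81} - 3564}{6} = \left(- \frac{1}{6}\right) \left(- \frac{288685}{81}\right) = \frac{288685}{486} \approx 594.0$)
$H - 10789 = \frac{288685}{486} - 10789 = - \frac{4954769}{486}$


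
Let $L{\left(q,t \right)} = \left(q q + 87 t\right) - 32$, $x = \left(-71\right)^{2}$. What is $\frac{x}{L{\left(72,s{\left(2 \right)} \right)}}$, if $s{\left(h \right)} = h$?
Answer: $\frac{5041}{5326} \approx 0.94649$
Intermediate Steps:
$x = 5041$
$L{\left(q,t \right)} = -32 + q^{2} + 87 t$ ($L{\left(q,t \right)} = \left(q^{2} + 87 t\right) - 32 = -32 + q^{2} + 87 t$)
$\frac{x}{L{\left(72,s{\left(2 \right)} \right)}} = \frac{5041}{-32 + 72^{2} + 87 \cdot 2} = \frac{5041}{-32 + 5184 + 174} = \frac{5041}{5326}$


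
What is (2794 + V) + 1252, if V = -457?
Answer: 3589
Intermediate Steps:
(2794 + V) + 1252 = (2794 - 457) + 1252 = 2337 + 1252 = 3589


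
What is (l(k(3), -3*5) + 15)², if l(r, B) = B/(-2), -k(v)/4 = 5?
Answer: 2025/4 ≈ 506.25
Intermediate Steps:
k(v) = -20 (k(v) = -4*5 = -20)
l(r, B) = -B/2 (l(r, B) = B*(-½) = -B/2)
(l(k(3), -3*5) + 15)² = (-(-3)*5/2 + 15)² = (-½*(-15) + 15)² = (15/2 + 15)² = (45/2)² = 2025/4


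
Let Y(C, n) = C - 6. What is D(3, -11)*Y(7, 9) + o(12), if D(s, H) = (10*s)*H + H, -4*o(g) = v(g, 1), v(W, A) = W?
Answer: -344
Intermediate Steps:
Y(C, n) = -6 + C
o(g) = -g/4
D(s, H) = H + 10*H*s (D(s, H) = 10*H*s + H = H + 10*H*s)
D(3, -11)*Y(7, 9) + o(12) = (-11*(1 + 10*3))*(-6 + 7) - ¼*12 = -11*(1 + 30)*1 - 3 = -11*31*1 - 3 = -341*1 - 3 = -341 - 3 = -344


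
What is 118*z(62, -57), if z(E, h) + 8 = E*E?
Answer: 452648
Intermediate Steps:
z(E, h) = -8 + E² (z(E, h) = -8 + E*E = -8 + E²)
118*z(62, -57) = 118*(-8 + 62²) = 118*(-8 + 3844) = 118*3836 = 452648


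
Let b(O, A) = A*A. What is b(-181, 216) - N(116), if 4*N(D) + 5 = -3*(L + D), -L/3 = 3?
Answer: 93475/2 ≈ 46738.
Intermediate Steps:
L = -9 (L = -3*3 = -9)
N(D) = 11/2 - 3*D/4 (N(D) = -5/4 + (-3*(-9 + D))/4 = -5/4 + (27 - 3*D)/4 = -5/4 + (27/4 - 3*D/4) = 11/2 - 3*D/4)
b(O, A) = A²
b(-181, 216) - N(116) = 216² - (11/2 - ¾*116) = 46656 - (11/2 - 87) = 46656 - 1*(-163/2) = 46656 + 163/2 = 93475/2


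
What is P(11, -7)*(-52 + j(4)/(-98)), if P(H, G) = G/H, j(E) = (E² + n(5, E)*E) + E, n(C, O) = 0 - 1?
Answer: 2556/77 ≈ 33.195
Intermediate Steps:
n(C, O) = -1
j(E) = E² (j(E) = (E² - E) + E = E²)
P(11, -7)*(-52 + j(4)/(-98)) = (-7/11)*(-52 + 4²/(-98)) = (-7*1/11)*(-52 + 16*(-1/98)) = -7*(-52 - 8/49)/11 = -7/11*(-2556/49) = 2556/77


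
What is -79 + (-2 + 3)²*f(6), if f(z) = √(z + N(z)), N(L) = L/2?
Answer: -76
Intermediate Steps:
N(L) = L/2 (N(L) = L*(½) = L/2)
f(z) = √6*√z/2 (f(z) = √(z + z/2) = √(3*z/2) = √6*√z/2)
-79 + (-2 + 3)²*f(6) = -79 + (-2 + 3)²*(√6*√6/2) = -79 + 1²*3 = -79 + 1*3 = -79 + 3 = -76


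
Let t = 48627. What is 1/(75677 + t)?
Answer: 1/124304 ≈ 8.0448e-6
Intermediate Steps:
1/(75677 + t) = 1/(75677 + 48627) = 1/124304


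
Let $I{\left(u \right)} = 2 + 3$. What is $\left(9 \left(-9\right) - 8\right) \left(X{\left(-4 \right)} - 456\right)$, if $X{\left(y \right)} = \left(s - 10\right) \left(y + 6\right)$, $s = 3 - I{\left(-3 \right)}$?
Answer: $42720$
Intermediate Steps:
$I{\left(u \right)} = 5$
$s = -2$ ($s = 3 - 5 = -2$)
$X{\left(y \right)} = -72 - 12 y$ ($X{\left(y \right)} = \left(-2 - 10\right) \left(y + 6\right) = - 12 \left(6 + y\right) = -72 - 12 y$)
$\left(9 \left(-9\right) - 8\right) \left(X{\left(-4 \right)} - 456\right) = \left(9 \left(-9\right) - 8\right) \left(\left(-72 - -48\right) - 456\right) = \left(-81 - 8\right) \left(\left(-72 + 48\right) - 456\right) = - 89 \left(-24 - 456\right) = \left(-89\right) \left(-480\right) = 42720$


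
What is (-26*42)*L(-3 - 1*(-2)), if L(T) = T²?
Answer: -1092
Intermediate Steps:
(-26*42)*L(-3 - 1*(-2)) = (-26*42)*(-3 - 1*(-2))² = -1092*(-3 + 2)² = -1092*(-1)² = -1092*1 = -1092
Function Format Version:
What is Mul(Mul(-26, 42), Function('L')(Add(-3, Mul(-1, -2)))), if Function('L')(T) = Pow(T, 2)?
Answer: -1092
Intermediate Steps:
Mul(Mul(-26, 42), Function('L')(Add(-3, Mul(-1, -2)))) = Mul(Mul(-26, 42), Pow(Add(-3, Mul(-1, -2)), 2)) = Mul(-1092, Pow(Add(-3, 2), 2)) = Mul(-1092, Pow(-1, 2)) = Mul(-1092, 1) = -1092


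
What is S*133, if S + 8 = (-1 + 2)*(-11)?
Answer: -2527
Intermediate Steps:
S = -19 (S = -8 + (-1 + 2)*(-11) = -8 + 1*(-11) = -8 - 11 = -19)
S*133 = -19*133 = -2527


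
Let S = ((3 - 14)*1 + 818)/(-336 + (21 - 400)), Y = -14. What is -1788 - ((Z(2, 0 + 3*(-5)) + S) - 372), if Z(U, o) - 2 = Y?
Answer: -1003053/715 ≈ -1402.9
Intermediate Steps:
Z(U, o) = -12 (Z(U, o) = 2 - 14 = -12)
S = -807/715 (S = (-11*1 + 818)/(-336 - 379) = (-11 + 818)/(-715) = 807*(-1/715) = -807/715 ≈ -1.1287)
-1788 - ((Z(2, 0 + 3*(-5)) + S) - 372) = -1788 - ((-12 - 807/715) - 372) = -1788 - (-9387/715 - 372) = -1788 - 1*(-275367/715) = -1788 + 275367/715 = -1003053/715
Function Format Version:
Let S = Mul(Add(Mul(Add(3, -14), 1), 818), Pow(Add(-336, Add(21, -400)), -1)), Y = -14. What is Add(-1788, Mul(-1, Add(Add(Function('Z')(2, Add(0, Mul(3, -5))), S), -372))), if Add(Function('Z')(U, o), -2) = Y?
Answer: Rational(-1003053, 715) ≈ -1402.9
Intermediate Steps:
Function('Z')(U, o) = -12 (Function('Z')(U, o) = Add(2, -14) = -12)
S = Rational(-807, 715) (S = Mul(Add(Mul(-11, 1), 818), Pow(Add(-336, -379), -1)) = Mul(Add(-11, 818), Pow(-715, -1)) = Mul(807, Rational(-1, 715)) = Rational(-807, 715) ≈ -1.1287)
Add(-1788, Mul(-1, Add(Add(Function('Z')(2, Add(0, Mul(3, -5))), S), -372))) = Add(-1788, Mul(-1, Add(Add(-12, Rational(-807, 715)), -372))) = Add(-1788, Mul(-1, Add(Rational(-9387, 715), -372))) = Add(-1788, Mul(-1, Rational(-275367, 715))) = Add(-1788, Rational(275367, 715)) = Rational(-1003053, 715)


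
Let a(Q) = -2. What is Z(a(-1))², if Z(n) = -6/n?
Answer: 9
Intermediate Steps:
Z(a(-1))² = (-6/(-2))² = (-6*(-½))² = 3² = 9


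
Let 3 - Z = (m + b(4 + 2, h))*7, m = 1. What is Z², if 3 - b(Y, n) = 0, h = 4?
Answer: 625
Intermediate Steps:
b(Y, n) = 3 (b(Y, n) = 3 - 1*0 = 3 + 0 = 3)
Z = -25 (Z = 3 - (1 + 3)*7 = 3 - 4*7 = 3 - 1*28 = 3 - 28 = -25)
Z² = (-25)² = 625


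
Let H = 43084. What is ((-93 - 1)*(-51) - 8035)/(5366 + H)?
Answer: -3241/48450 ≈ -0.066894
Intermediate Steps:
((-93 - 1)*(-51) - 8035)/(5366 + H) = ((-93 - 1)*(-51) - 8035)/(5366 + 43084) = (-94*(-51) - 8035)/48450 = (4794 - 8035)*(1/48450) = -3241*1/48450 = -3241/48450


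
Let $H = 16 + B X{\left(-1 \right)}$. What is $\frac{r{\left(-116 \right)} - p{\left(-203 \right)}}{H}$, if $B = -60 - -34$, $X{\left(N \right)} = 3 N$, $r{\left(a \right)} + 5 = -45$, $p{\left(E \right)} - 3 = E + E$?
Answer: $\frac{353}{94} \approx 3.7553$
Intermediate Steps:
$p{\left(E \right)} = 3 + 2 E$ ($p{\left(E \right)} = 3 + \left(E + E\right) = 3 + 2 E$)
$r{\left(a \right)} = -50$ ($r{\left(a \right)} = -5 - 45 = -50$)
$B = -26$ ($B = -60 + 34 = -26$)
$H = 94$ ($H = 16 - 26 \cdot 3 \left(-1\right) = 16 - -78 = 16 + 78 = 94$)
$\frac{r{\left(-116 \right)} - p{\left(-203 \right)}}{H} = \frac{-50 - \left(3 + 2 \left(-203\right)\right)}{94} = \left(-50 - \left(3 - 406\right)\right) \frac{1}{94} = \left(-50 - -403\right) \frac{1}{94} = \left(-50 + 403\right) \frac{1}{94} = 353 \cdot \frac{1}{94} = \frac{353}{94}$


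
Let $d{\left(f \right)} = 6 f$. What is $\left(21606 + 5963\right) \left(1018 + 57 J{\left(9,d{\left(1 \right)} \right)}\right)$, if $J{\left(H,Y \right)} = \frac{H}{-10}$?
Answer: $\frac{266509523}{10} \approx 2.6651 \cdot 10^{7}$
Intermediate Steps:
$J{\left(H,Y \right)} = - \frac{H}{10}$ ($J{\left(H,Y \right)} = H \left(- \frac{1}{10}\right) = - \frac{H}{10}$)
$\left(21606 + 5963\right) \left(1018 + 57 J{\left(9,d{\left(1 \right)} \right)}\right) = \left(21606 + 5963\right) \left(1018 + 57 \left(\left(- \frac{1}{10}\right) 9\right)\right) = 27569 \left(1018 + 57 \left(- \frac{9}{10}\right)\right) = 27569 \left(1018 - \frac{513}{10}\right) = 27569 \cdot \frac{9667}{10} = \frac{266509523}{10}$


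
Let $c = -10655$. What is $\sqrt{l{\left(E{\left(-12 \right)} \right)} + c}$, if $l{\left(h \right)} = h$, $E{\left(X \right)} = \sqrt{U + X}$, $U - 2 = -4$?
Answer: $\sqrt{-10655 + i \sqrt{14}} \approx 0.0181 + 103.22 i$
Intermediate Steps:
$U = -2$ ($U = 2 - 4 = -2$)
$E{\left(X \right)} = \sqrt{-2 + X}$
$\sqrt{l{\left(E{\left(-12 \right)} \right)} + c} = \sqrt{\sqrt{-2 - 12} - 10655} = \sqrt{\sqrt{-14} - 10655} = \sqrt{i \sqrt{14} - 10655} = \sqrt{-10655 + i \sqrt{14}}$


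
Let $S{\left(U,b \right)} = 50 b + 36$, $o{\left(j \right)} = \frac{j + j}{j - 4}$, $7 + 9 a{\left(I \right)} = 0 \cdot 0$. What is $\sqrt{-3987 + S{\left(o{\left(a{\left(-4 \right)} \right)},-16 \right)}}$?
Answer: $i \sqrt{4751} \approx 68.927 i$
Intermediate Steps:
$a{\left(I \right)} = - \frac{7}{9}$ ($a{\left(I \right)} = - \frac{7}{9} + \frac{0 \cdot 0}{9} = - \frac{7}{9} + \frac{1}{9} \cdot 0 = - \frac{7}{9} + 0 = - \frac{7}{9}$)
$o{\left(j \right)} = \frac{2 j}{-4 + j}$
$S{\left(U,b \right)} = 36 + 50 b$
$\sqrt{-3987 + S{\left(o{\left(a{\left(-4 \right)} \right)},-16 \right)}} = \sqrt{-3987 + \left(36 + 50 \left(-16\right)\right)} = \sqrt{-3987 + \left(36 - 800\right)} = \sqrt{-3987 - 764} = \sqrt{-4751} = i \sqrt{4751}$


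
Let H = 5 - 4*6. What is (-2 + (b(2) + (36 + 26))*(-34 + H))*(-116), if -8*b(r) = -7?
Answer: 773575/2 ≈ 3.8679e+5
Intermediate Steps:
b(r) = 7/8 (b(r) = -⅛*(-7) = 7/8)
H = -19 (H = 5 - 24 = -19)
(-2 + (b(2) + (36 + 26))*(-34 + H))*(-116) = (-2 + (7/8 + (36 + 26))*(-34 - 19))*(-116) = (-2 + (7/8 + 62)*(-53))*(-116) = (-2 + (503/8)*(-53))*(-116) = (-2 - 26659/8)*(-116) = -26675/8*(-116) = 773575/2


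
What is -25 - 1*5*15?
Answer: -100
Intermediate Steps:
-25 - 1*5*15 = -25 - 5*15 = -25 - 75 = -100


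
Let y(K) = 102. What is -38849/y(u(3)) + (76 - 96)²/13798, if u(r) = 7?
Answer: -267998851/703698 ≈ -380.84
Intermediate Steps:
-38849/y(u(3)) + (76 - 96)²/13798 = -38849/102 + (76 - 96)²/13798 = -38849*1/102 + (-20)²*(1/13798) = -38849/102 + 400*(1/13798) = -38849/102 + 200/6899 = -267998851/703698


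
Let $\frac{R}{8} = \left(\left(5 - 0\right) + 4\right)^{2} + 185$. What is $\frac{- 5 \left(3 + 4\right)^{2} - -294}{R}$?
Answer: $\frac{7}{304} \approx 0.023026$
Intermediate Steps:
$R = 2128$ ($R = 8 \left(\left(\left(5 - 0\right) + 4\right)^{2} + 185\right) = 8 \left(\left(\left(5 + 0\right) + 4\right)^{2} + 185\right) = 8 \left(\left(5 + 4\right)^{2} + 185\right) = 8 \left(9^{2} + 185\right) = 8 \left(81 + 185\right) = 8 \cdot 266 = 2128$)
$\frac{- 5 \left(3 + 4\right)^{2} - -294}{R} = \frac{- 5 \left(3 + 4\right)^{2} - -294}{2128} = \left(- 5 \cdot 7^{2} + 294\right) \frac{1}{2128} = \left(\left(-5\right) 49 + 294\right) \frac{1}{2128} = \left(-245 + 294\right) \frac{1}{2128} = 49 \cdot \frac{1}{2128} = \frac{7}{304}$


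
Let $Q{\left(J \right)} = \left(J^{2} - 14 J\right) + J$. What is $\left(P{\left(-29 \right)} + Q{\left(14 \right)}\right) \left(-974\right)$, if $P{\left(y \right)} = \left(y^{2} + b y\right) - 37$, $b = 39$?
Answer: $304862$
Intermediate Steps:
$Q{\left(J \right)} = J^{2} - 13 J$
$P{\left(y \right)} = -37 + y^{2} + 39 y$ ($P{\left(y \right)} = \left(y^{2} + 39 y\right) - 37 = -37 + y^{2} + 39 y$)
$\left(P{\left(-29 \right)} + Q{\left(14 \right)}\right) \left(-974\right) = \left(\left(-37 + \left(-29\right)^{2} + 39 \left(-29\right)\right) + 14 \left(-13 + 14\right)\right) \left(-974\right) = \left(\left(-37 + 841 - 1131\right) + 14 \cdot 1\right) \left(-974\right) = \left(-327 + 14\right) \left(-974\right) = \left(-313\right) \left(-974\right) = 304862$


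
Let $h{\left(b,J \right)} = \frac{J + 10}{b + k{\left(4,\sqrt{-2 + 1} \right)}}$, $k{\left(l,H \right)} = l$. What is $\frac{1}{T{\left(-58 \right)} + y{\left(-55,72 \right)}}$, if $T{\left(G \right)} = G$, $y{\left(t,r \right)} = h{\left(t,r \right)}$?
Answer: $- \frac{51}{3040} \approx -0.016776$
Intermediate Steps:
$h{\left(b,J \right)} = \frac{10 + J}{4 + b}$ ($h{\left(b,J \right)} = \frac{J + 10}{b + 4} = \frac{10 + J}{4 + b}$)
$y{\left(t,r \right)} = \frac{10 + r}{4 + t}$
$\frac{1}{T{\left(-58 \right)} + y{\left(-55,72 \right)}} = \frac{1}{-58 + \frac{10 + 72}{4 - 55}} = \frac{1}{-58 + \frac{1}{-51} \cdot 82} = \frac{1}{-58 - \frac{82}{51}} = \frac{1}{- \frac{3040}{51}} = - \frac{51}{3040}$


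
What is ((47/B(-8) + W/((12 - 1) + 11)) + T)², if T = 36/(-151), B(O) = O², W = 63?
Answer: 127548265321/11300540416 ≈ 11.287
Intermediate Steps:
T = -36/151 (T = 36*(-1/151) = -36/151 ≈ -0.23841)
((47/B(-8) + W/((12 - 1) + 11)) + T)² = ((47/((-8)²) + 63/((12 - 1) + 11)) - 36/151)² = ((47/64 + 63/(11 + 11)) - 36/151)² = ((47*(1/64) + 63/22) - 36/151)² = ((47/64 + 63*(1/22)) - 36/151)² = ((47/64 + 63/22) - 36/151)² = (2533/704 - 36/151)² = (357139/106304)² = 127548265321/11300540416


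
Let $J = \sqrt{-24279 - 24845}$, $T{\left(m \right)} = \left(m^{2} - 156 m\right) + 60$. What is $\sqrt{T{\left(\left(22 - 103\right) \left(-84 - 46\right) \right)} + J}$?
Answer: $\sqrt{109238280 + 2 i \sqrt{12281}} \approx 10452.0 + 0.01 i$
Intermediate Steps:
$T{\left(m \right)} = 60 + m^{2} - 156 m$
$J = 2 i \sqrt{12281}$ ($J = \sqrt{-49124} = 2 i \sqrt{12281} \approx 221.64 i$)
$\sqrt{T{\left(\left(22 - 103\right) \left(-84 - 46\right) \right)} + J} = \sqrt{\left(60 + \left(\left(22 - 103\right) \left(-84 - 46\right)\right)^{2} - 156 \left(22 - 103\right) \left(-84 - 46\right)\right) + 2 i \sqrt{12281}} = \sqrt{\left(60 + \left(\left(-81\right) \left(-130\right)\right)^{2} - 156 \left(\left(-81\right) \left(-130\right)\right)\right) + 2 i \sqrt{12281}} = \sqrt{\left(60 + 10530^{2} - 1642680\right) + 2 i \sqrt{12281}} = \sqrt{\left(60 + 110880900 - 1642680\right) + 2 i \sqrt{12281}} = \sqrt{109238280 + 2 i \sqrt{12281}}$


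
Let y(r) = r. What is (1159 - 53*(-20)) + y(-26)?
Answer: 2193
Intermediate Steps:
(1159 - 53*(-20)) + y(-26) = (1159 - 53*(-20)) - 26 = (1159 + 1060) - 26 = 2219 - 26 = 2193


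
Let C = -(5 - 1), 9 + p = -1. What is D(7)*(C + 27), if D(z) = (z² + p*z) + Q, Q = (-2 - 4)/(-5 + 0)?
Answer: -2277/5 ≈ -455.40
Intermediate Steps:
Q = 6/5 (Q = -6/(-5) = -6*(-⅕) = 6/5 ≈ 1.2000)
p = -10 (p = -9 - 1 = -10)
C = -4 (C = -1*4 = -4)
D(z) = 6/5 + z² - 10*z (D(z) = (z² - 10*z) + 6/5 = 6/5 + z² - 10*z)
D(7)*(C + 27) = (6/5 + 7² - 10*7)*(-4 + 27) = (6/5 + 49 - 70)*23 = -99/5*23 = -2277/5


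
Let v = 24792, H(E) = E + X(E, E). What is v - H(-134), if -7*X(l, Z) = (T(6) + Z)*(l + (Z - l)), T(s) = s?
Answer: 191634/7 ≈ 27376.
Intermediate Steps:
X(l, Z) = -Z*(6 + Z)/7 (X(l, Z) = -(6 + Z)*(l + (Z - l))/7 = -(6 + Z)*Z/7 = -Z*(6 + Z)/7)
H(E) = E - E*(6 + E)/7
v - H(-134) = 24792 - (-134)*(1 - 1*(-134))/7 = 24792 - (-134)*(1 + 134)/7 = 24792 - (-134)*135/7 = 24792 - 1*(-18090/7) = 24792 + 18090/7 = 191634/7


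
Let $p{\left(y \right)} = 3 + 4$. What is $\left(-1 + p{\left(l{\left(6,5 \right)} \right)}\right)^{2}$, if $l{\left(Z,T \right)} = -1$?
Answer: $36$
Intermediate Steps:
$p{\left(y \right)} = 7$
$\left(-1 + p{\left(l{\left(6,5 \right)} \right)}\right)^{2} = \left(-1 + 7\right)^{2} = 6^{2} = 36$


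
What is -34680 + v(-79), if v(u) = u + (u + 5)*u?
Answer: -28913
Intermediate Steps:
v(u) = u + u*(5 + u) (v(u) = u + (5 + u)*u = u + u*(5 + u))
-34680 + v(-79) = -34680 - 79*(6 - 79) = -34680 - 79*(-73) = -34680 + 5767 = -28913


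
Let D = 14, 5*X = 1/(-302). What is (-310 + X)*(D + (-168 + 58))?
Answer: 22468848/755 ≈ 29760.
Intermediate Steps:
X = -1/1510 (X = (⅕)/(-302) = (⅕)*(-1/302) = -1/1510 ≈ -0.00066225)
(-310 + X)*(D + (-168 + 58)) = (-310 - 1/1510)*(14 + (-168 + 58)) = -468101*(14 - 110)/1510 = -468101/1510*(-96) = 22468848/755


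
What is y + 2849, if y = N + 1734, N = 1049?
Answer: 5632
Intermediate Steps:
y = 2783 (y = 1049 + 1734 = 2783)
y + 2849 = 2783 + 2849 = 5632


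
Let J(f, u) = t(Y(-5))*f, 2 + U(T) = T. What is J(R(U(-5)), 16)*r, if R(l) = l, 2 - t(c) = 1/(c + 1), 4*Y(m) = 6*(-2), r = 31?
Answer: -1085/2 ≈ -542.50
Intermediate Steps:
Y(m) = -3 (Y(m) = (6*(-2))/4 = (¼)*(-12) = -3)
t(c) = 2 - 1/(1 + c) (t(c) = 2 - 1/(c + 1) = 2 - 1/(1 + c))
U(T) = -2 + T
J(f, u) = 5*f/2 (J(f, u) = ((1 + 2*(-3))/(1 - 3))*f = ((1 - 6)/(-2))*f = (-½*(-5))*f = 5*f/2)
J(R(U(-5)), 16)*r = (5*(-2 - 5)/2)*31 = ((5/2)*(-7))*31 = -35/2*31 = -1085/2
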